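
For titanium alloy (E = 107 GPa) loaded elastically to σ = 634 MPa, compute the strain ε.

5.93×10⁻³

ε = σ/E = 634 / 107000 = 5.93×10⁻³.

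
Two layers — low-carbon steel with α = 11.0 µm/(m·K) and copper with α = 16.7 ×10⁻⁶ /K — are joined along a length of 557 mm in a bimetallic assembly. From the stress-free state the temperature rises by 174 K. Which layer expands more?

copper

α(low-carbon steel) = 11.0×10⁻⁶/K vs α(copper) = 16.7×10⁻⁶/K.
Higher α expands more for the same ΔT: copper.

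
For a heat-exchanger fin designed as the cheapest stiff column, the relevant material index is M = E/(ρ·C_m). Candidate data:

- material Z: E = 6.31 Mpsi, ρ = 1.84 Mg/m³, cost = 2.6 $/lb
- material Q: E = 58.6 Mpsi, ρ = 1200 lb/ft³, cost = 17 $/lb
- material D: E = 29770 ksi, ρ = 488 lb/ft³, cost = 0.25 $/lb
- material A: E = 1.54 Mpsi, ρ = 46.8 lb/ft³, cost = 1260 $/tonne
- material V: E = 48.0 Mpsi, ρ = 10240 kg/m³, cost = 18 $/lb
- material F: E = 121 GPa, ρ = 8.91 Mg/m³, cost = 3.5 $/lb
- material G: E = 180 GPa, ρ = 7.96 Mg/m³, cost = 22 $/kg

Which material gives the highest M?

Convert each candidate to consistent units, then evaluate M:
  material Z: E = 43.51 GPa, ρ = 1840 kg/m³, cost = 5.732 $/kg
  material Q: E = 404.0 GPa, ρ = 19220 kg/m³, cost = 37.48 $/kg
  material D: E = 205.3 GPa, ρ = 7817 kg/m³, cost = 0.5511 $/kg
  material A: E = 10.62 GPa, ρ = 749.7 kg/m³, cost = 1.260 $/kg
  material V: E = 330.9 GPa, ρ = 10240 kg/m³, cost = 39.68 $/kg
  material F: E = 121.0 GPa, ρ = 8910 kg/m³, cost = 7.716 $/kg
  material G: E = 180.0 GPa, ρ = 7960 kg/m³, cost = 22.00 $/kg
  material D: M = 47.6 MN·m per $
  material A: M = 11.2 MN·m per $
  material Z: M = 4.13 MN·m per $
  material F: M = 1.76 MN·m per $
  material G: M = 1.03 MN·m per $
  material V: M = 0.814 MN·m per $
  material Q: M = 0.561 MN·m per $
The maximum is for material D.

material D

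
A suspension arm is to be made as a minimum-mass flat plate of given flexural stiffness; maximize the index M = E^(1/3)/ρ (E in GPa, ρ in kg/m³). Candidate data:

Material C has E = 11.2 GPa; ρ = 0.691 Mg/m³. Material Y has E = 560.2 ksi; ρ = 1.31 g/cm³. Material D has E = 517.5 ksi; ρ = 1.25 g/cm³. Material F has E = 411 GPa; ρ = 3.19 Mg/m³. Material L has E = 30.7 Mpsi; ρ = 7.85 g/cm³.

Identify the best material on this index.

material C

Putting every candidate on a common basis:
  material C: E = 11.20 GPa, ρ = 691.0 kg/m³
  material Y: E = 3.862 GPa, ρ = 1310 kg/m³
  material D: E = 3.568 GPa, ρ = 1250 kg/m³
  material F: E = 411.0 GPa, ρ = 3190 kg/m³
  material L: E = 211.7 GPa, ρ = 7850 kg/m³
  material C: M = 3.24×10⁻³
  material F: M = 2.33×10⁻³
  material D: M = 1.22×10⁻³
  material Y: M = 1.20×10⁻³
  material L: M = 0.759×10⁻³
Highest index: material C.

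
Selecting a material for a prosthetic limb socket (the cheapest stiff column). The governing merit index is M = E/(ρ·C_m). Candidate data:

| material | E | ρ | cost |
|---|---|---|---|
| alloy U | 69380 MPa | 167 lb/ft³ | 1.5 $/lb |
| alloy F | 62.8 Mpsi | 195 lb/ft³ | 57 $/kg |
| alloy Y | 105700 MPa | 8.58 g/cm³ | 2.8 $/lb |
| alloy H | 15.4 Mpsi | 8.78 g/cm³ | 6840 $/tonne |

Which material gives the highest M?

In SI units:
  alloy U: E = 69.38 GPa, ρ = 2675 kg/m³, cost = 3.307 $/kg
  alloy F: E = 433.0 GPa, ρ = 3124 kg/m³, cost = 57.00 $/kg
  alloy Y: E = 105.7 GPa, ρ = 8580 kg/m³, cost = 6.173 $/kg
  alloy H: E = 106.2 GPa, ρ = 8780 kg/m³, cost = 6.840 $/kg
  alloy U: M = 7.84 MN·m per $
  alloy F: M = 2.43 MN·m per $
  alloy Y: M = 2.00 MN·m per $
  alloy H: M = 1.77 MN·m per $
Alloy U ranks first.

alloy U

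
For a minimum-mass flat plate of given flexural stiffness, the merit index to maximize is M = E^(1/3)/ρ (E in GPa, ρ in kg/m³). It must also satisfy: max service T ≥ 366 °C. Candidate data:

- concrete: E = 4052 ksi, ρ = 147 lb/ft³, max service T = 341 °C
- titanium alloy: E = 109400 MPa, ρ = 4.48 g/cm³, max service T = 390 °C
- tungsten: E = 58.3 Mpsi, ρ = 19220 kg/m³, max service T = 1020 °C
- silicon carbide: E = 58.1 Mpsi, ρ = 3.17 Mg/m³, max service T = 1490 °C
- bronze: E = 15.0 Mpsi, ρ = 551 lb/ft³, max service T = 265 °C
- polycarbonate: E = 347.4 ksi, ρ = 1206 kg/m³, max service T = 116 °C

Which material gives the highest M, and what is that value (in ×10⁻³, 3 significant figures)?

Screen on constraints: max service T ≥ 366 °C. Survivors: titanium alloy, tungsten, silicon carbide.
After converting to SI:
  titanium alloy: E = 109.4 GPa, ρ = 4480 kg/m³
  tungsten: E = 402.0 GPa, ρ = 19220 kg/m³
  silicon carbide: E = 400.6 GPa, ρ = 3170 kg/m³
  silicon carbide: M = 2.33×10⁻³
  titanium alloy: M = 1.07×10⁻³
  tungsten: M = 0.384×10⁻³
Highest index: silicon carbide.

silicon carbide, M = 2.33×10⁻³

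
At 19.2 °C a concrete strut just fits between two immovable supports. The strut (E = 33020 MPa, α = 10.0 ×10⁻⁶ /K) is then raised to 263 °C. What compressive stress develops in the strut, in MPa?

E = 33020 MPa = 33.02 GPa.
ΔT = 243.8 K. Constrained thermal stress σ = E·α·ΔT = 33.02×10³ MPa × 10.0×10⁻⁶ × 243.8 = 80.5 MPa (compressive).

80.5 MPa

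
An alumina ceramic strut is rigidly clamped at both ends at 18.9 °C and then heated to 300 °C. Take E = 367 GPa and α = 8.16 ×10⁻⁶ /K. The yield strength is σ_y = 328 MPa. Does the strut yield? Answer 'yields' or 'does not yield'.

ΔT = 281.1 K. Constrained thermal stress σ = E·α·ΔT = 367.0×10³ MPa × 8.16×10⁻⁶ × 281.1 = 842 MPa (compressive).
Compare to σ_y = 328 MPa: σ ≥ σ_y, so it yields.

yields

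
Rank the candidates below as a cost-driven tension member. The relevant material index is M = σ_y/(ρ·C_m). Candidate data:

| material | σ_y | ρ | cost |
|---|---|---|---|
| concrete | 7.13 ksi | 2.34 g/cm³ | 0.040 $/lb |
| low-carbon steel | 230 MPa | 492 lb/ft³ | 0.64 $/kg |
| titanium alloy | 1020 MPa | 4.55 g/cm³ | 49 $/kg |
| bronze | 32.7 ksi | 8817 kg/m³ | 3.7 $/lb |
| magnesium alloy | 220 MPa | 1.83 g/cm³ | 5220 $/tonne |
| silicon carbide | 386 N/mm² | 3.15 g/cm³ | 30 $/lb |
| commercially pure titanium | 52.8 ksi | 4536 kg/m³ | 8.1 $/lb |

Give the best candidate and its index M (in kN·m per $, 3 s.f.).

Putting every candidate on a common basis:
  concrete: σ_y = 49.16 MPa, ρ = 2340 kg/m³, cost = 0.08818 $/kg
  low-carbon steel: σ_y = 230.0 MPa, ρ = 7881 kg/m³, cost = 0.6400 $/kg
  titanium alloy: σ_y = 1020 MPa, ρ = 4550 kg/m³, cost = 49.00 $/kg
  bronze: σ_y = 225.5 MPa, ρ = 8817 kg/m³, cost = 8.157 $/kg
  magnesium alloy: σ_y = 220.0 MPa, ρ = 1830 kg/m³, cost = 5.220 $/kg
  silicon carbide: σ_y = 386.0 MPa, ρ = 3150 kg/m³, cost = 66.14 $/kg
  commercially pure titanium: σ_y = 364.0 MPa, ρ = 4536 kg/m³, cost = 17.86 $/kg
  concrete: M = 238 kN·m per $
  low-carbon steel: M = 45.6 kN·m per $
  magnesium alloy: M = 23.0 kN·m per $
  titanium alloy: M = 4.58 kN·m per $
  commercially pure titanium: M = 4.49 kN·m per $
  bronze: M = 3.13 kN·m per $
  silicon carbide: M = 1.85 kN·m per $
Concrete ranks first.

concrete, M = 238 kN·m per $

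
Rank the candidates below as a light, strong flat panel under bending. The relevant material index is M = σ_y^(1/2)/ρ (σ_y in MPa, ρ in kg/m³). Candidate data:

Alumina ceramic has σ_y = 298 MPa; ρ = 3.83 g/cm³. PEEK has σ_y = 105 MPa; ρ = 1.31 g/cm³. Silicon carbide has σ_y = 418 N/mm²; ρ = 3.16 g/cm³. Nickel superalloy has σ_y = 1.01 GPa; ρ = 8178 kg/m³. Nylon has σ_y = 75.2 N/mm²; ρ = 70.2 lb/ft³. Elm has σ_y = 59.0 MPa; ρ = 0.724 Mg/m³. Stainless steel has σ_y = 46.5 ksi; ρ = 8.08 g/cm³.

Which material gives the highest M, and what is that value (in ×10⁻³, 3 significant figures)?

After converting to SI:
  alumina ceramic: σ_y = 298.0 MPa, ρ = 3830 kg/m³
  PEEK: σ_y = 105.0 MPa, ρ = 1310 kg/m³
  silicon carbide: σ_y = 418.0 MPa, ρ = 3160 kg/m³
  nickel superalloy: σ_y = 1010 MPa, ρ = 8178 kg/m³
  nylon: σ_y = 75.20 MPa, ρ = 1124 kg/m³
  elm: σ_y = 59.00 MPa, ρ = 724.0 kg/m³
  stainless steel: σ_y = 320.6 MPa, ρ = 8080 kg/m³
  elm: M = 10.6×10⁻³
  PEEK: M = 7.82×10⁻³
  nylon: M = 7.71×10⁻³
  silicon carbide: M = 6.47×10⁻³
  alumina ceramic: M = 4.51×10⁻³
  nickel superalloy: M = 3.89×10⁻³
  stainless steel: M = 2.22×10⁻³
The maximum is for elm.

elm, M = 10.6×10⁻³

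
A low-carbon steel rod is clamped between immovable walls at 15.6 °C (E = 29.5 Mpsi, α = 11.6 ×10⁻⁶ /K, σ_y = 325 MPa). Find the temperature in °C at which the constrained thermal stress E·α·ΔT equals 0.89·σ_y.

E = 29.5 Mpsi = 203.4 GPa.
E·α·ΔT = 289.2 MPa ⇒ ΔT = 289.2 / (203.4×10³ × 11.6×10⁻⁶) = 122.6 K.
T = 15.6 + 122.6 = 138.2 °C.

138 °C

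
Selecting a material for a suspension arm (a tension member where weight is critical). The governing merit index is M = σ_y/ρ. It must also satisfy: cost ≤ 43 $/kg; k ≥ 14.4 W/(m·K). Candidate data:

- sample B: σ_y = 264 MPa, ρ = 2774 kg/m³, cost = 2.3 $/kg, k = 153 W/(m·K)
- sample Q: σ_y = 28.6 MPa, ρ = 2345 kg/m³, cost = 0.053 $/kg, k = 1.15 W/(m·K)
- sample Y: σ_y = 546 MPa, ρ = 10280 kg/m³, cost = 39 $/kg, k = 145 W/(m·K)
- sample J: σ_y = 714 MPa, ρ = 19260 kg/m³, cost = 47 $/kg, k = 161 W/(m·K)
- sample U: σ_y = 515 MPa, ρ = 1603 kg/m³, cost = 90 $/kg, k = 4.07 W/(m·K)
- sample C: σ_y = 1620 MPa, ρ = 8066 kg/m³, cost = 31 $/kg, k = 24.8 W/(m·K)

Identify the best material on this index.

Screen on constraints: cost ≤ 43 $/kg; k ≥ 14.4 W/(m·K). Survivors: sample B, sample Y, sample C.
Computing M directly (units already consistent):
  sample C: M = 201 kN·m/kg
  sample B: M = 95.2 kN·m/kg
  sample Y: M = 53.1 kN·m/kg
Highest index: sample C.

sample C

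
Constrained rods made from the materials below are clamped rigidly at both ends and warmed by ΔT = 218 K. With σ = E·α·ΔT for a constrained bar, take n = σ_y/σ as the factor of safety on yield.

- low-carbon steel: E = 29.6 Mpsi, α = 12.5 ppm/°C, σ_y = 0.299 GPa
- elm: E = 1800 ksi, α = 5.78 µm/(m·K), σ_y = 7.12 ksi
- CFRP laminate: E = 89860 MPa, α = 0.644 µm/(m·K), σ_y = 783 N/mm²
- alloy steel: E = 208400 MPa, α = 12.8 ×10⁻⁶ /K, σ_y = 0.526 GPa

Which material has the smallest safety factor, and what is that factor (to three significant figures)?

Per material, after unit conversion:
  low-carbon steel: E = 204.1, α = 12.5, σ_y = 299.0 → σ = 556 MPa, n = 0.538
  elm: E = 12.41, α = 5.78, σ_y = 49.09 → σ = 15.6 MPa, n = 3.14
  CFRP laminate: E = 89.86, α = 0.644, σ_y = 783.0 → σ = 12.6 MPa, n = 62.1
  alloy steel: E = 208.4, α = 12.8, σ_y = 526.0 → σ = 582 MPa, n = 0.905
The minimum is low-carbon steel at n = 0.538.

low-carbon steel, n = 0.538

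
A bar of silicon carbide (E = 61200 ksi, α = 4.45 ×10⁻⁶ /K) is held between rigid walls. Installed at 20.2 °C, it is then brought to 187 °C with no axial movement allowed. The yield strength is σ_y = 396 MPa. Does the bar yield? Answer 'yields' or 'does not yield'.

does not yield

E = 61200 ksi = 422.0 GPa.
ΔT = 166.8 K. Constrained thermal stress σ = E·α·ΔT = 422.0×10³ MPa × 4.45×10⁻⁶ × 166.8 = 313 MPa (compressive).
Compare to σ_y = 396 MPa: σ < σ_y, so it does not yield.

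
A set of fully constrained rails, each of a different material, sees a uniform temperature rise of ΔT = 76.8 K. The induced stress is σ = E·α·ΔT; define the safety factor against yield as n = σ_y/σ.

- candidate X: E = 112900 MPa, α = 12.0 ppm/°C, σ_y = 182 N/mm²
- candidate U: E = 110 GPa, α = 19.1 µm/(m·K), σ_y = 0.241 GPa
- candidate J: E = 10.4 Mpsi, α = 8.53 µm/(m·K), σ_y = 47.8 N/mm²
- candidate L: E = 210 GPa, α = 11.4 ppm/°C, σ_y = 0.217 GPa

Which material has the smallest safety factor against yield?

candidate J

Per material, after unit conversion:
  candidate X: E = 112.9, α = 12.0, σ_y = 182.0 → σ = 104 MPa, n = 1.75
  candidate U: E = 110.0, α = 19.1, σ_y = 241.0 → σ = 161 MPa, n = 1.49
  candidate J: E = 71.71, α = 8.53, σ_y = 47.80 → σ = 47.0 MPa, n = 1.02
  candidate L: E = 210.0, α = 11.4, σ_y = 217.0 → σ = 184 MPa, n = 1.18
The minimum is candidate J at n = 1.02.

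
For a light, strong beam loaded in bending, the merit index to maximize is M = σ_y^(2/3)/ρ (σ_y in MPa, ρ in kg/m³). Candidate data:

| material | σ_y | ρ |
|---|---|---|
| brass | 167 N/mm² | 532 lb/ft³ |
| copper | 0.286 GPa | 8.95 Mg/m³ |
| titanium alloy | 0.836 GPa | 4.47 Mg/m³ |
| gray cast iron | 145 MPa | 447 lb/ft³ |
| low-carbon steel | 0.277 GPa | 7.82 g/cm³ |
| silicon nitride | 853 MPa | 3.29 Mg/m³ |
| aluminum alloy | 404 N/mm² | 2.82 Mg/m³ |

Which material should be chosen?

In SI units:
  brass: σ_y = 167.0 MPa, ρ = 8522 kg/m³
  copper: σ_y = 286.0 MPa, ρ = 8950 kg/m³
  titanium alloy: σ_y = 836.0 MPa, ρ = 4470 kg/m³
  gray cast iron: σ_y = 145.0 MPa, ρ = 7160 kg/m³
  low-carbon steel: σ_y = 277.0 MPa, ρ = 7820 kg/m³
  silicon nitride: σ_y = 853.0 MPa, ρ = 3290 kg/m³
  aluminum alloy: σ_y = 404.0 MPa, ρ = 2820 kg/m³
  silicon nitride: M = 27.3×10⁻³
  titanium alloy: M = 19.9×10⁻³
  aluminum alloy: M = 19.4×10⁻³
  low-carbon steel: M = 5.43×10⁻³
  copper: M = 4.85×10⁻³
  gray cast iron: M = 3.85×10⁻³
  brass: M = 3.56×10⁻³
The maximum is for silicon nitride.

silicon nitride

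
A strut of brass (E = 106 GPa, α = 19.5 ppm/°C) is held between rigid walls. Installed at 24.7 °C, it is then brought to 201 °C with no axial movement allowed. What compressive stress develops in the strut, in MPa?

ΔT = 176.3 K. Constrained thermal stress σ = E·α·ΔT = 106.0×10³ MPa × 19.5×10⁻⁶ × 176.3 = 364 MPa (compressive).

364 MPa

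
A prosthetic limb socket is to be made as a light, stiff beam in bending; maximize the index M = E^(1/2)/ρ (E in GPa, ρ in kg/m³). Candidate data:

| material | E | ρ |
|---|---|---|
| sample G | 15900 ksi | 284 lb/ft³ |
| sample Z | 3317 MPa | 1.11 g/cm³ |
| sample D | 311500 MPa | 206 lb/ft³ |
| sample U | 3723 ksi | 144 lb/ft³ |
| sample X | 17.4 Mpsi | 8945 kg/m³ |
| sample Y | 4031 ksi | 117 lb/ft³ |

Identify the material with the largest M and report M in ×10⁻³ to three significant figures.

Normalizing units and computing the index:
  sample G: E = 109.6 GPa, ρ = 4549 kg/m³
  sample Z: E = 3.317 GPa, ρ = 1110 kg/m³
  sample D: E = 311.5 GPa, ρ = 3300 kg/m³
  sample U: E = 25.67 GPa, ρ = 2307 kg/m³
  sample X: E = 120.0 GPa, ρ = 8945 kg/m³
  sample Y: E = 27.79 GPa, ρ = 1874 kg/m³
  sample D: M = 5.35×10⁻³
  sample Y: M = 2.81×10⁻³
  sample G: M = 2.30×10⁻³
  sample U: M = 2.20×10⁻³
  sample Z: M = 1.64×10⁻³
  sample X: M = 1.22×10⁻³
Sample D has the largest M.

sample D, M = 5.35×10⁻³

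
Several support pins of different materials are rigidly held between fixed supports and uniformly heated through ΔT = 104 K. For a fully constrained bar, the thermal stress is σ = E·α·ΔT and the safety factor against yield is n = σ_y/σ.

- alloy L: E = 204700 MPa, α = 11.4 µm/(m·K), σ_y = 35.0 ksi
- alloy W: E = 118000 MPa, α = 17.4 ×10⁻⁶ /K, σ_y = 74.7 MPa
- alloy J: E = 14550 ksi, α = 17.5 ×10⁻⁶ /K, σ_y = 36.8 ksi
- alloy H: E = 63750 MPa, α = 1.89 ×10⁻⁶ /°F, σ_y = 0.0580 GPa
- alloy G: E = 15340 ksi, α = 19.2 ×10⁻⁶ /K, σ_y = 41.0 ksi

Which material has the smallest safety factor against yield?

With everything in SI (GPa, ×10⁻⁶/K, MPa):
  alloy L: E = 204.7, α = 11.4, σ_y = 241.3 → σ = 243 MPa, n = 0.994
  alloy W: E = 118.0, α = 17.4, σ_y = 74.70 → σ = 214 MPa, n = 0.350
  alloy J: E = 100.3, α = 17.5, σ_y = 253.7 → σ = 183 MPa, n = 1.39
  alloy H: E = 63.75, α = 3.40, σ_y = 58.00 → σ = 22.6 MPa, n = 2.57
  alloy G: E = 105.8, α = 19.2, σ_y = 282.7 → σ = 211 MPa, n = 1.34
The minimum is alloy W at n = 0.350.

alloy W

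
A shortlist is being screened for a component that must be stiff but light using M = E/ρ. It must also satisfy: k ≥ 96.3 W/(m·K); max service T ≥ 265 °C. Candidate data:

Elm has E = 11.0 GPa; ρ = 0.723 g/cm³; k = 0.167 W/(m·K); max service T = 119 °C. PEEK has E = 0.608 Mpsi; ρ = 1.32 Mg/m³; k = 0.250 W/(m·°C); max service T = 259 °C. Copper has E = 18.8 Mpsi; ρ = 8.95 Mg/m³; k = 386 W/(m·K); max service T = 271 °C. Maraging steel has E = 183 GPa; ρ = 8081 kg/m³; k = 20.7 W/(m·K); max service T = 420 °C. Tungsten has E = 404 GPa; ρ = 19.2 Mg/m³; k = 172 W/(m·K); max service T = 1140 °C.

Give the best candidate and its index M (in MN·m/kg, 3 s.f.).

Screen on constraints: k ≥ 96.3 W/(m·K); max service T ≥ 265 °C. Survivors: copper, tungsten.
Normalizing units and computing the index:
  copper: E = 129.6 GPa, ρ = 8950 kg/m³
  tungsten: E = 404.0 GPa, ρ = 19200 kg/m³
  tungsten: M = 21.0 MN·m/kg
  copper: M = 14.5 MN·m/kg
Tungsten ranks first.

tungsten, M = 21.0 MN·m/kg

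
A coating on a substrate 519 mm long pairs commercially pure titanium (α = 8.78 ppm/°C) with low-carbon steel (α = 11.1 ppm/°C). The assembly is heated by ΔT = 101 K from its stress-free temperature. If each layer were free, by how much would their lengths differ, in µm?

122 µm

Δα = |8.78 − 11.1|×10⁻⁶/K = 2.32×10⁻⁶/K.
ΔL_mismatch = Δα·L·ΔT = 2.32×10⁻⁶ × 519.0 mm × 101.0 K = 122 µm.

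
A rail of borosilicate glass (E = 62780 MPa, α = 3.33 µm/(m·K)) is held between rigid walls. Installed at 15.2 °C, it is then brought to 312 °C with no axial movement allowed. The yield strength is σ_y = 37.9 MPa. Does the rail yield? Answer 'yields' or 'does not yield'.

E = 62780 MPa = 62.78 GPa.
ΔT = 296.8 K. Constrained thermal stress σ = E·α·ΔT = 62.78×10³ MPa × 3.33×10⁻⁶ × 296.8 = 62.0 MPa (compressive).
Compare to σ_y = 37.9 MPa: σ ≥ σ_y, so it yields.

yields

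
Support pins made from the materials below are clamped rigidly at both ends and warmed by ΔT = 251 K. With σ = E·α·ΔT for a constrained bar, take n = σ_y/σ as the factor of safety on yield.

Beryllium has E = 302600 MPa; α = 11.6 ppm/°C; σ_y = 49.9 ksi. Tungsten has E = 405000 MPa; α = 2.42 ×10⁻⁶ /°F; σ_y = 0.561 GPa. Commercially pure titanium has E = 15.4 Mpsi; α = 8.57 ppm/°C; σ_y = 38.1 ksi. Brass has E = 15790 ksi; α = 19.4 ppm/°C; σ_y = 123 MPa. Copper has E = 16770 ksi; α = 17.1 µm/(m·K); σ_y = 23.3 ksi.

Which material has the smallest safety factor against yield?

brass

In consistent units (E in GPa, α in ×10⁻⁶/K, σ_y in MPa):
  beryllium: E = 302.6, α = 11.6, σ_y = 344.0 → σ = 881 MPa, n = 0.390
  tungsten: E = 405.0, α = 4.36, σ_y = 561.0 → σ = 443 MPa, n = 1.27
  commercially pure titanium: E = 106.2, α = 8.57, σ_y = 262.7 → σ = 228 MPa, n = 1.15
  brass: E = 108.9, α = 19.4, σ_y = 123.0 → σ = 530 MPa, n = 0.232
  copper: E = 115.6, α = 17.1, σ_y = 160.6 → σ = 496 MPa, n = 0.324
The minimum is brass at n = 0.232.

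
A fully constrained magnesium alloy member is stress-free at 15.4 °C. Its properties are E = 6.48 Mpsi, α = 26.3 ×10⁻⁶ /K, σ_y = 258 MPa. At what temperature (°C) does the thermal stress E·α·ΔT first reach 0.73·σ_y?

176 °C

E = 6.48 Mpsi = 44.68 GPa.
E·α·ΔT = 188.3 MPa ⇒ ΔT = 188.3 / (44.68×10³ × 26.3×10⁻⁶) = 160.3 K.
T = 15.4 + 160.3 = 175.7 °C.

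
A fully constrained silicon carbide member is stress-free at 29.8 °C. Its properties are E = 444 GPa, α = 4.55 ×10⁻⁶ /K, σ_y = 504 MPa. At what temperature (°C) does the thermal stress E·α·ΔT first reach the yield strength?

E·α·ΔT = 504.0 MPa ⇒ ΔT = 504.0 / (444.0×10³ × 4.55×10⁻⁶) = 249.5 K.
T = 29.8 + 249.5 = 279.3 °C.

279 °C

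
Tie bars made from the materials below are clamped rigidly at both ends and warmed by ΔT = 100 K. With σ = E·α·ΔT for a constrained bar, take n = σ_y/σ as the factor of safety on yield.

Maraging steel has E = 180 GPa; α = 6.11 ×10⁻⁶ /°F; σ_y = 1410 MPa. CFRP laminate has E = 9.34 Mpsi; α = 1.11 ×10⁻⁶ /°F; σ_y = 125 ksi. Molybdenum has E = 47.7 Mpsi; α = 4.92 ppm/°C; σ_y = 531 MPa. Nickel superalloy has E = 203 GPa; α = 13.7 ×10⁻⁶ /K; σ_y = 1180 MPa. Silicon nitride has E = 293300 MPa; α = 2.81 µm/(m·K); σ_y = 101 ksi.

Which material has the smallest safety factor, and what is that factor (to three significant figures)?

molybdenum, n = 3.28

Converting E to GPa, α to ×10⁻⁶/K, σ_y to MPa, then σ and n for each:
  maraging steel: E = 180.0, α = 11.0, σ_y = 1410 → σ = 198 MPa, n = 7.12
  CFRP laminate: E = 64.40, α = 2.00, σ_y = 861.8 → σ = 12.9 MPa, n = 67.0
  molybdenum: E = 328.9, α = 4.92, σ_y = 531.0 → σ = 162 MPa, n = 3.28
  nickel superalloy: E = 203.0, α = 13.7, σ_y = 1180 → σ = 278 MPa, n = 4.24
  silicon nitride: E = 293.3, α = 2.81, σ_y = 696.4 → σ = 82.4 MPa, n = 8.45
Smallest n: molybdenum with n = 3.28.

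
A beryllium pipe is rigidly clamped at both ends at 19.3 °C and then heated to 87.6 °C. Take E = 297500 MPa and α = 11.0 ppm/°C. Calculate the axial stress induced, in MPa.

224 MPa

E = 297500 MPa = 297.5 GPa.
ΔT = 68.30 K. Constrained thermal stress σ = E·α·ΔT = 297.5×10³ MPa × 11.0×10⁻⁶ × 68.30 = 224 MPa (compressive).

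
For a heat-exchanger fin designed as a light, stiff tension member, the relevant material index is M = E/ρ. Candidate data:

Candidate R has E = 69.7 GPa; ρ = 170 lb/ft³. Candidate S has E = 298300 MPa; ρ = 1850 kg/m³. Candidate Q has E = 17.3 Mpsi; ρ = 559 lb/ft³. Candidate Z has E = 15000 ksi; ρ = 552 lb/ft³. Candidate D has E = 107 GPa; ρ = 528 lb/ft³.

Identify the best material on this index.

Putting every candidate on a common basis:
  candidate R: E = 69.70 GPa, ρ = 2723 kg/m³
  candidate S: E = 298.3 GPa, ρ = 1850 kg/m³
  candidate Q: E = 119.3 GPa, ρ = 8954 kg/m³
  candidate Z: E = 103.4 GPa, ρ = 8842 kg/m³
  candidate D: E = 107.0 GPa, ρ = 8458 kg/m³
  candidate S: M = 161 MN·m/kg
  candidate R: M = 25.6 MN·m/kg
  candidate Q: M = 13.3 MN·m/kg
  candidate D: M = 12.7 MN·m/kg
  candidate Z: M = 11.7 MN·m/kg
Highest index: candidate S.

candidate S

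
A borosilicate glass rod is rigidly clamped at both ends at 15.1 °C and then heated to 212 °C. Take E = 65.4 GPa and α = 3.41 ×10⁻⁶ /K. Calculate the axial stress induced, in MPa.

43.9 MPa

ΔT = 196.9 K. Constrained thermal stress σ = E·α·ΔT = 65.40×10³ MPa × 3.41×10⁻⁶ × 196.9 = 43.9 MPa (compressive).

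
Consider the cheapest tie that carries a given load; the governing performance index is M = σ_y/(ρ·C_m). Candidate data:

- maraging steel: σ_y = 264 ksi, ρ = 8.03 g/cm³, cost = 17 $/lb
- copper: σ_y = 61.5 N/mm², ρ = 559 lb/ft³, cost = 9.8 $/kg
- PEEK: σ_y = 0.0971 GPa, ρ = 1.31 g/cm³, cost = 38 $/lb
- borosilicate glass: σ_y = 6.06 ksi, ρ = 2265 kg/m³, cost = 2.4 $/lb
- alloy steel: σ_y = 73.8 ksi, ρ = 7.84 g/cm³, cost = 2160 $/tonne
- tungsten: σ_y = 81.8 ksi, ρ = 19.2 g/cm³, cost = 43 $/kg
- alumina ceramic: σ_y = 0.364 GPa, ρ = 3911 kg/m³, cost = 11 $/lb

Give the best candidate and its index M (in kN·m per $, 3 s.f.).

alloy steel, M = 30.0 kN·m per $

Normalizing units and computing the index:
  maraging steel: σ_y = 1820 MPa, ρ = 8030 kg/m³, cost = 37.48 $/kg
  copper: σ_y = 61.50 MPa, ρ = 8954 kg/m³, cost = 9.800 $/kg
  PEEK: σ_y = 97.10 MPa, ρ = 1310 kg/m³, cost = 83.77 $/kg
  borosilicate glass: σ_y = 41.78 MPa, ρ = 2265 kg/m³, cost = 5.291 $/kg
  alloy steel: σ_y = 508.8 MPa, ρ = 7840 kg/m³, cost = 2.160 $/kg
  tungsten: σ_y = 564.0 MPa, ρ = 19200 kg/m³, cost = 43.00 $/kg
  alumina ceramic: σ_y = 364.0 MPa, ρ = 3911 kg/m³, cost = 24.25 $/kg
  alloy steel: M = 30.0 kN·m per $
  maraging steel: M = 6.05 kN·m per $
  alumina ceramic: M = 3.84 kN·m per $
  borosilicate glass: M = 3.49 kN·m per $
  PEEK: M = 0.885 kN·m per $
  copper: M = 0.701 kN·m per $
  tungsten: M = 0.683 kN·m per $
The maximum is for alloy steel.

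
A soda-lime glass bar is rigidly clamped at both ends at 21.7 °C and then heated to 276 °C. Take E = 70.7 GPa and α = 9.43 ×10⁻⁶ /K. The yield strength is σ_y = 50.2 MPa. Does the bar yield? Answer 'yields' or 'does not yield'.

yields

ΔT = 254.3 K. Constrained thermal stress σ = E·α·ΔT = 70.70×10³ MPa × 9.43×10⁻⁶ × 254.3 = 170 MPa (compressive).
Compare to σ_y = 50.2 MPa: σ ≥ σ_y, so it yields.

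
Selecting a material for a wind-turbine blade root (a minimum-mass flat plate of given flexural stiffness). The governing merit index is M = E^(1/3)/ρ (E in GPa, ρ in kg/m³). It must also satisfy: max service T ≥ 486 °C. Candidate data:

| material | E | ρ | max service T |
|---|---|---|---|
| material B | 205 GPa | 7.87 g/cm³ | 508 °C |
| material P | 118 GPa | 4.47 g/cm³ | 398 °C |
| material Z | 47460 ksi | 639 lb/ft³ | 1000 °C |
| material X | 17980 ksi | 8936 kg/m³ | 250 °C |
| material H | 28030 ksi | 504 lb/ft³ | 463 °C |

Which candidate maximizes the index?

material B

Screen on constraints: max service T ≥ 486 °C. Survivors: material B, material Z.
Convert each candidate to consistent units, then evaluate M:
  material B: E = 205.0 GPa, ρ = 7870 kg/m³
  material Z: E = 327.2 GPa, ρ = 10240 kg/m³
  material B: M = 0.749×10⁻³
  material Z: M = 0.673×10⁻³
The maximum is for material B.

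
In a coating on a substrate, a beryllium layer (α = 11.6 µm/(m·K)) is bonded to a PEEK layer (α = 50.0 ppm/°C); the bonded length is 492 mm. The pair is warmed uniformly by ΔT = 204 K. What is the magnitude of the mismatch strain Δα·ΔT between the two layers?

7.83×10⁻³

Δα = |11.6 − 50.0|×10⁻⁶/K = 38.4×10⁻⁶/K.
Mismatch strain = Δα·ΔT = 38.4×10⁻⁶ × 204.0 = 7.83×10⁻³.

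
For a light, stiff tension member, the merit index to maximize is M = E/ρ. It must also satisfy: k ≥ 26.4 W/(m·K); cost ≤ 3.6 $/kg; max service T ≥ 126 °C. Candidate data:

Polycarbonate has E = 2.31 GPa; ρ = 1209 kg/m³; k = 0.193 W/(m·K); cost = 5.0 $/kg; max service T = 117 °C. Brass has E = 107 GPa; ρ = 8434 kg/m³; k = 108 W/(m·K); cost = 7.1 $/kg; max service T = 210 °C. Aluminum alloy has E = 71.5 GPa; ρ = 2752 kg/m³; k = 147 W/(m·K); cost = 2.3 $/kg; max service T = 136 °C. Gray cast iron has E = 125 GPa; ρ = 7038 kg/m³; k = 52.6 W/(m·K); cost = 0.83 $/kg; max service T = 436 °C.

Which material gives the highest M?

aluminum alloy

Screen on constraints: k ≥ 26.4 W/(m·K); cost ≤ 3.6 $/kg; max service T ≥ 126 °C. Survivors: aluminum alloy, gray cast iron.
Evaluate M for each candidate:
  aluminum alloy: M = 26.0 MN·m/kg
  gray cast iron: M = 17.8 MN·m/kg
Aluminum alloy ranks first.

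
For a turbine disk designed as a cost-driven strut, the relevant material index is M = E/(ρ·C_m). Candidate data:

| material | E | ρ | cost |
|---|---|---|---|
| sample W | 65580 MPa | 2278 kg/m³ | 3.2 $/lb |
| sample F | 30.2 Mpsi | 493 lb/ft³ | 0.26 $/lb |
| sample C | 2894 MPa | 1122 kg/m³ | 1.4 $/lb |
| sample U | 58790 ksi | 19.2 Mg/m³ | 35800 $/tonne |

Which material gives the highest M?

In SI units:
  sample W: E = 65.58 GPa, ρ = 2278 kg/m³, cost = 7.055 $/kg
  sample F: E = 208.2 GPa, ρ = 7897 kg/m³, cost = 0.5732 $/kg
  sample C: E = 2.894 GPa, ρ = 1122 kg/m³, cost = 3.086 $/kg
  sample U: E = 405.3 GPa, ρ = 19200 kg/m³, cost = 35.80 $/kg
  sample F: M = 46.0 MN·m per $
  sample W: M = 4.08 MN·m per $
  sample C: M = 0.836 MN·m per $
  sample U: M = 0.590 MN·m per $
The maximum is for sample F.

sample F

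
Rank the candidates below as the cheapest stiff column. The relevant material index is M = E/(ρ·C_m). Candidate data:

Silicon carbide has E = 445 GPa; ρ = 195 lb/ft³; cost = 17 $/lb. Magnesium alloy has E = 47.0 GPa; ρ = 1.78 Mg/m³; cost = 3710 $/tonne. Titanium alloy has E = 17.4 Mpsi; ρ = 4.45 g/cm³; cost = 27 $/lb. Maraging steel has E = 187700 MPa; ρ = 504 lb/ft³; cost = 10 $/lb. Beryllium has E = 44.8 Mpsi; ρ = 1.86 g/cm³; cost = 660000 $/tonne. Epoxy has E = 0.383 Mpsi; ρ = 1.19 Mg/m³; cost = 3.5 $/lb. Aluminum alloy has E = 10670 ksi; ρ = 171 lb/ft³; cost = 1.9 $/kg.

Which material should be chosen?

aluminum alloy

In SI units:
  silicon carbide: E = 445.0 GPa, ρ = 3124 kg/m³, cost = 37.48 $/kg
  magnesium alloy: E = 47.00 GPa, ρ = 1780 kg/m³, cost = 3.710 $/kg
  titanium alloy: E = 120.0 GPa, ρ = 4450 kg/m³, cost = 59.52 $/kg
  maraging steel: E = 187.7 GPa, ρ = 8073 kg/m³, cost = 22.05 $/kg
  beryllium: E = 308.9 GPa, ρ = 1860 kg/m³, cost = 660.0 $/kg
  epoxy: E = 2.641 GPa, ρ = 1190 kg/m³, cost = 7.716 $/kg
  aluminum alloy: E = 73.57 GPa, ρ = 2739 kg/m³, cost = 1.900 $/kg
  aluminum alloy: M = 14.1 MN·m per $
  magnesium alloy: M = 7.12 MN·m per $
  silicon carbide: M = 3.80 MN·m per $
  maraging steel: M = 1.05 MN·m per $
  titanium alloy: M = 0.453 MN·m per $
  epoxy: M = 0.288 MN·m per $
  beryllium: M = 0.252 MN·m per $
Aluminum alloy has the largest M.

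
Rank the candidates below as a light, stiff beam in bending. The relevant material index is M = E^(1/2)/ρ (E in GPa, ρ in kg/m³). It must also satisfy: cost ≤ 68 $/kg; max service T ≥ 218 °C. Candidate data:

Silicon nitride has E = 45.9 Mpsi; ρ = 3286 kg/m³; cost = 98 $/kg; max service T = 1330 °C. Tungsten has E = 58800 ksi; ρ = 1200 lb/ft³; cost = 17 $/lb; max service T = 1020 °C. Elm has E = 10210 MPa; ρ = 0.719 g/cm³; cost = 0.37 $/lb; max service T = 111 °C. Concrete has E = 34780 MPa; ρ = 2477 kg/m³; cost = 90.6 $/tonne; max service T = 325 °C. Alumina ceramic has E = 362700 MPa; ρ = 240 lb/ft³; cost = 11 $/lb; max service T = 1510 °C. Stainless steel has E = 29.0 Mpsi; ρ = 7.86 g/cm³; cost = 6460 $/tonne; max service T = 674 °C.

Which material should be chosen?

alumina ceramic

Screen on constraints: cost ≤ 68 $/kg; max service T ≥ 218 °C. Survivors: tungsten, concrete, alumina ceramic, stainless steel.
Convert each candidate to consistent units, then evaluate M:
  tungsten: E = 405.4 GPa, ρ = 19220 kg/m³
  concrete: E = 34.78 GPa, ρ = 2477 kg/m³
  alumina ceramic: E = 362.7 GPa, ρ = 3844 kg/m³
  stainless steel: E = 199.9 GPa, ρ = 7860 kg/m³
  alumina ceramic: M = 4.95×10⁻³
  concrete: M = 2.38×10⁻³
  stainless steel: M = 1.80×10⁻³
  tungsten: M = 1.05×10⁻³
Alumina ceramic has the largest M.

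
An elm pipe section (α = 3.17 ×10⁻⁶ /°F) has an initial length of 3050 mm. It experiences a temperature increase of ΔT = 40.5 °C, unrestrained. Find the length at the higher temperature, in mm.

3050.7 mm

Convert α: 3.17×10⁻⁶/°F × (9/5) = 5.71×10⁻⁶/K.
ΔL = α·L₀·ΔT = 5.71×10⁻⁶ × 3050 mm × 40.50 K = 0.705 mm.
L = L₀ + ΔL = 3050 + 0.705 = 3050.7 mm.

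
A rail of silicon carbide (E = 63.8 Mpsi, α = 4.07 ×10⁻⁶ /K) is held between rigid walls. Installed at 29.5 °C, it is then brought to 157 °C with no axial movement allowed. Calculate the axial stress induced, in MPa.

228 MPa

E = 63.8 Mpsi = 439.9 GPa.
ΔT = 127.5 K. Constrained thermal stress σ = E·α·ΔT = 439.9×10³ MPa × 4.07×10⁻⁶ × 127.5 = 228 MPa (compressive).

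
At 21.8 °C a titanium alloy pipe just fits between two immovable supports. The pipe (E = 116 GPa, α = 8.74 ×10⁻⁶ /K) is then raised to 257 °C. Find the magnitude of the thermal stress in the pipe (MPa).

ΔT = 235.2 K. Constrained thermal stress σ = E·α·ΔT = 116.0×10³ MPa × 8.74×10⁻⁶ × 235.2 = 238 MPa (compressive).

238 MPa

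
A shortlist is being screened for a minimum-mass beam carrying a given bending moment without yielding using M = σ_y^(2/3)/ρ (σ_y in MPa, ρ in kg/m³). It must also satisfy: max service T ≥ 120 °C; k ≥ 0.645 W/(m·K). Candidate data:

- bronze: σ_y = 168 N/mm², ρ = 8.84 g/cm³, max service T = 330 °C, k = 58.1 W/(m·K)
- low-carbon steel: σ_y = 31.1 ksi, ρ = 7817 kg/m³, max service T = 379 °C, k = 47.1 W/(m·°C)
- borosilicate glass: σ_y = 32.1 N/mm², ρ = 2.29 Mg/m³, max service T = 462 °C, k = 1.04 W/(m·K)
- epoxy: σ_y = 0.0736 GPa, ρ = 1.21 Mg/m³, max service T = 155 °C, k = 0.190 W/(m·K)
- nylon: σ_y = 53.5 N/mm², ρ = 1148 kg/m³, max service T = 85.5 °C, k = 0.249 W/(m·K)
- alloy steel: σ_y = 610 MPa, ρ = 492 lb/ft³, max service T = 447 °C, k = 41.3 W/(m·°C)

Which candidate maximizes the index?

Screen on constraints: max service T ≥ 120 °C; k ≥ 0.645 W/(m·K). Survivors: bronze, low-carbon steel, borosilicate glass, alloy steel.
Convert each candidate to consistent units, then evaluate M:
  bronze: σ_y = 168.0 MPa, ρ = 8840 kg/m³
  low-carbon steel: σ_y = 214.4 MPa, ρ = 7817 kg/m³
  borosilicate glass: σ_y = 32.10 MPa, ρ = 2290 kg/m³
  alloy steel: σ_y = 610.0 MPa, ρ = 7881 kg/m³
  alloy steel: M = 9.13×10⁻³
  low-carbon steel: M = 4.58×10⁻³
  borosilicate glass: M = 4.41×10⁻³
  bronze: M = 3.44×10⁻³
Highest index: alloy steel.

alloy steel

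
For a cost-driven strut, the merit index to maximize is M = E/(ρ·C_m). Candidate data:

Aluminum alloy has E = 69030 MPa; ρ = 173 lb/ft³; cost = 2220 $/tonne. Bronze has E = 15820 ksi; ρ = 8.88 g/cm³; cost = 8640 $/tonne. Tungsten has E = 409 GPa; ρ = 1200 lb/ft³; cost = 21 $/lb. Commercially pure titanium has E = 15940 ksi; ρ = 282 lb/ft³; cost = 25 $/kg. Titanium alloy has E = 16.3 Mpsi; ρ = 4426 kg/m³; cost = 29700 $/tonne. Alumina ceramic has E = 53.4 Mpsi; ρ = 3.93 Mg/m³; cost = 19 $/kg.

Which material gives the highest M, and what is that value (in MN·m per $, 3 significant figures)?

aluminum alloy, M = 11.2 MN·m per $

In SI units:
  aluminum alloy: E = 69.03 GPa, ρ = 2771 kg/m³, cost = 2.220 $/kg
  bronze: E = 109.1 GPa, ρ = 8880 kg/m³, cost = 8.640 $/kg
  tungsten: E = 409.0 GPa, ρ = 19220 kg/m³, cost = 46.30 $/kg
  commercially pure titanium: E = 109.9 GPa, ρ = 4517 kg/m³, cost = 25.00 $/kg
  titanium alloy: E = 112.4 GPa, ρ = 4426 kg/m³, cost = 29.70 $/kg
  alumina ceramic: E = 368.2 GPa, ρ = 3930 kg/m³, cost = 19.00 $/kg
  aluminum alloy: M = 11.2 MN·m per $
  alumina ceramic: M = 4.93 MN·m per $
  bronze: M = 1.42 MN·m per $
  commercially pure titanium: M = 0.973 MN·m per $
  titanium alloy: M = 0.855 MN·m per $
  tungsten: M = 0.460 MN·m per $
Aluminum alloy ranks first.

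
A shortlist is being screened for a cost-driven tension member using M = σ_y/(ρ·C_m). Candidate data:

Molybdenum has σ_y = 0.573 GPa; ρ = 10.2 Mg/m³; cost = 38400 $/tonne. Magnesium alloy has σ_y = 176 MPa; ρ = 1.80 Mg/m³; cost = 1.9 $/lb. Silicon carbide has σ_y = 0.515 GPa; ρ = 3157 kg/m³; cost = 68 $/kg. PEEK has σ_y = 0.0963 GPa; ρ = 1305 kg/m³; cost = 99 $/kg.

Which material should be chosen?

magnesium alloy

After converting to SI:
  molybdenum: σ_y = 573.0 MPa, ρ = 10200 kg/m³, cost = 38.40 $/kg
  magnesium alloy: σ_y = 176.0 MPa, ρ = 1800 kg/m³, cost = 4.189 $/kg
  silicon carbide: σ_y = 515.0 MPa, ρ = 3157 kg/m³, cost = 68.00 $/kg
  PEEK: σ_y = 96.30 MPa, ρ = 1305 kg/m³, cost = 99.00 $/kg
  magnesium alloy: M = 23.3 kN·m per $
  silicon carbide: M = 2.40 kN·m per $
  molybdenum: M = 1.46 kN·m per $
  PEEK: M = 0.745 kN·m per $
Magnesium alloy ranks first.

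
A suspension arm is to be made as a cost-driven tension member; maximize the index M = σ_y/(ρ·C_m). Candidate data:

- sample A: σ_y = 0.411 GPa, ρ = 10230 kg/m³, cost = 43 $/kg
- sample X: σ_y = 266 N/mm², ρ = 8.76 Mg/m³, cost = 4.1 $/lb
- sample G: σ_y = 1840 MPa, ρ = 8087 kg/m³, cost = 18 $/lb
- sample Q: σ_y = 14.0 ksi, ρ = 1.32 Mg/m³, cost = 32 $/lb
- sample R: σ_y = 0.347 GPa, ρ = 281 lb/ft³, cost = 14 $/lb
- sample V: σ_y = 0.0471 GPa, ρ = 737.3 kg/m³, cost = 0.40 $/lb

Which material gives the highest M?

sample V

After converting to SI:
  sample A: σ_y = 411.0 MPa, ρ = 10230 kg/m³, cost = 43.00 $/kg
  sample X: σ_y = 266.0 MPa, ρ = 8760 kg/m³, cost = 9.039 $/kg
  sample G: σ_y = 1840 MPa, ρ = 8087 kg/m³, cost = 39.68 $/kg
  sample Q: σ_y = 96.53 MPa, ρ = 1320 kg/m³, cost = 70.55 $/kg
  sample R: σ_y = 347.0 MPa, ρ = 4501 kg/m³, cost = 30.86 $/kg
  sample V: σ_y = 47.10 MPa, ρ = 737.3 kg/m³, cost = 0.8818 $/kg
  sample V: M = 72.4 kN·m per $
  sample G: M = 5.73 kN·m per $
  sample X: M = 3.36 kN·m per $
  sample R: M = 2.50 kN·m per $
  sample Q: M = 1.04 kN·m per $
  sample A: M = 0.934 kN·m per $
Sample V has the largest M.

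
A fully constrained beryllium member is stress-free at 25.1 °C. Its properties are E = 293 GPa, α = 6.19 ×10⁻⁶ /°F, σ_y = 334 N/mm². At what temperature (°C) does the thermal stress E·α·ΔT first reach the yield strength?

127 °C

α = 6.19×10⁻⁶/°F × 9/5 = 11.1×10⁻⁶/K.
σ_y = 334 N/mm² = 334.0 MPa.
E·α·ΔT = 334.0 MPa ⇒ ΔT = 334.0 / (293.0×10³ × 11.1×10⁻⁶) = 102.3 K.
T = 25.1 + 102.3 = 127.4 °C.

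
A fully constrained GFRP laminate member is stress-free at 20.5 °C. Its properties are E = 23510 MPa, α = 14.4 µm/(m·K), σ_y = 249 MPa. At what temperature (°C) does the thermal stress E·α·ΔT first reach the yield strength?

756 °C

E = 23510 MPa = 23.51 GPa.
E·α·ΔT = 249.0 MPa ⇒ ΔT = 249.0 / (23.51×10³ × 14.4×10⁻⁶) = 735.5 K.
T = 20.5 + 735.5 = 756.0 °C.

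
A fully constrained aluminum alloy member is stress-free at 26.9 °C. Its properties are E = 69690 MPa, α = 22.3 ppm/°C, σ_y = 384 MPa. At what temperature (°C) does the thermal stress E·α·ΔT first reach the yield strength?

274 °C

E = 69690 MPa = 69.69 GPa.
E·α·ΔT = 384.0 MPa ⇒ ΔT = 384.0 / (69.69×10³ × 22.3×10⁻⁶) = 247.1 K.
T = 26.9 + 247.1 = 274.0 °C.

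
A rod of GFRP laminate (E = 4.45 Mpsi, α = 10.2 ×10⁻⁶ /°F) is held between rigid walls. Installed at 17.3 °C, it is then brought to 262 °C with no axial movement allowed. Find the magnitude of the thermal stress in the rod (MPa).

E = 4.45 Mpsi = 30.68 GPa.
α = 10.2×10⁻⁶/°F × 9/5 = 18.4×10⁻⁶/K.
ΔT = 244.7 K. Constrained thermal stress σ = E·α·ΔT = 30.68×10³ MPa × 18.4×10⁻⁶ × 244.7 = 138 MPa (compressive).

138 MPa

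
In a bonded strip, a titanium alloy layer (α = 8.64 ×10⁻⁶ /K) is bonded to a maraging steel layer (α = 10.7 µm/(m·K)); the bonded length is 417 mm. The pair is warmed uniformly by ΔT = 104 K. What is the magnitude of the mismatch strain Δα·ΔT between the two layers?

Δα = |8.64 − 10.7|×10⁻⁶/K = 2.06×10⁻⁶/K.
Mismatch strain = Δα·ΔT = 2.06×10⁻⁶ × 104.0 = 2.14×10⁻⁴.

2.14×10⁻⁴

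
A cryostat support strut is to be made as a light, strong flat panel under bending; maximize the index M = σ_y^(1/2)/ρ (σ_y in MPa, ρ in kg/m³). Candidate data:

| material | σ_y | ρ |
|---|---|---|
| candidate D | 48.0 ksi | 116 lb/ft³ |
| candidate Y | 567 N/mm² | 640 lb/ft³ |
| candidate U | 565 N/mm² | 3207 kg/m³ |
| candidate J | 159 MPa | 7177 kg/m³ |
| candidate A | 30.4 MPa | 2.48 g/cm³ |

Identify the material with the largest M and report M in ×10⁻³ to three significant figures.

In SI units:
  candidate D: σ_y = 330.9 MPa, ρ = 1858 kg/m³
  candidate Y: σ_y = 567.0 MPa, ρ = 10250 kg/m³
  candidate U: σ_y = 565.0 MPa, ρ = 3207 kg/m³
  candidate J: σ_y = 159.0 MPa, ρ = 7177 kg/m³
  candidate A: σ_y = 30.40 MPa, ρ = 2480 kg/m³
  candidate D: M = 9.79×10⁻³
  candidate U: M = 7.41×10⁻³
  candidate Y: M = 2.32×10⁻³
  candidate A: M = 2.22×10⁻³
  candidate J: M = 1.76×10⁻³
Candidate D ranks first.

candidate D, M = 9.79×10⁻³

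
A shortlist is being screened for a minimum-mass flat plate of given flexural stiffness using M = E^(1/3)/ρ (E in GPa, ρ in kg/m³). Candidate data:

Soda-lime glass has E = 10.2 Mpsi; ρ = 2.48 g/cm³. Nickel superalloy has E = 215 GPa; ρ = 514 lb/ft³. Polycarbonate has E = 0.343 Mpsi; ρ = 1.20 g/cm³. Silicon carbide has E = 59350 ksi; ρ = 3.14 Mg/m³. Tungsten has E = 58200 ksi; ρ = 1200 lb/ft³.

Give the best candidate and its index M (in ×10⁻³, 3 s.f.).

silicon carbide, M = 2.36×10⁻³

In SI units:
  soda-lime glass: E = 70.33 GPa, ρ = 2480 kg/m³
  nickel superalloy: E = 215.0 GPa, ρ = 8233 kg/m³
  polycarbonate: E = 2.365 GPa, ρ = 1200 kg/m³
  silicon carbide: E = 409.2 GPa, ρ = 3140 kg/m³
  tungsten: E = 401.3 GPa, ρ = 19220 kg/m³
  silicon carbide: M = 2.36×10⁻³
  soda-lime glass: M = 1.66×10⁻³
  polycarbonate: M = 1.11×10⁻³
  nickel superalloy: M = 0.728×10⁻³
  tungsten: M = 0.384×10⁻³
Silicon carbide has the largest M.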